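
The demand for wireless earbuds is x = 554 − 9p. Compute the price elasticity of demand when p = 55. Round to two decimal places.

-8.39

At p = 55, x = 59.
dx/dp = −9.
Point elasticity E = (dx/dp)·(p/x) = -9 × 55/59 ≈ -8.39.
|E| > 1, so demand is elastic at this price.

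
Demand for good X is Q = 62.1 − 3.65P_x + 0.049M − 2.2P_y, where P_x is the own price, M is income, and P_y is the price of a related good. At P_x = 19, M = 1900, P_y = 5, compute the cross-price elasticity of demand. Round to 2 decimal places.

Q = 62.1 − 3.65(19) + 0.049(1900) − 2.2(5) = 62.1 − 69.35 + 93.1 − 11 = 74.85.
∂Q/∂P_y = −2.2, so E_xy = -2.2·(5/74.85) ≈ -0.15.
E_xy < 0: the goods are complements.

-0.15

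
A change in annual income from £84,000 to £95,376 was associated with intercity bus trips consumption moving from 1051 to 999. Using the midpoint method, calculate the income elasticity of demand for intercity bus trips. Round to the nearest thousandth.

-0.400

%ΔQ = (999 − 1051)/[(1051+999)/2] = -52/1025 ≈ -0.0507.
%ΔY = (95,376 − 84,000)/[(84,000+95,376)/2] = 11376/89688 ≈ 0.1268.
E_I = %ΔQ/%ΔY ≈ -0.400.
E_I < 0: inferior good.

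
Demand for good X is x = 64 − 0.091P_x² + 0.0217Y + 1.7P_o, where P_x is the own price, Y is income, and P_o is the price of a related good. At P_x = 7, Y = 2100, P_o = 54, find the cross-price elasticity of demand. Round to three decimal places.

Substituting, x = 64 − 0.091(7)² + 0.0217(2100) + 1.7(54) = 64 − 4.459 + 45.57 + 91.8 = 196.911.
∂x/∂P_o = +1.7, so E_xy = 1.7·(54/196.911) ≈ 0.466.
E_xy > 0: the goods are substitutes.

0.466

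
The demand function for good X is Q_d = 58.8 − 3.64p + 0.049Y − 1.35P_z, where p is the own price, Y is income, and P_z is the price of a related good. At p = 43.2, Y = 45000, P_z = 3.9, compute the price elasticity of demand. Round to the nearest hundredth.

-0.07

Substituting, Q_d = 58.8 − 3.64(43.2) + 0.049(45000) − 1.35(3.9) = 58.8 − 157.248 + 2205 − 5.265 = 2101.287.
∂Q_d/∂p = −3.64, so E_p = (−3.64)·(43.2/2101.287) ≈ -0.07.
|E_p| < 1: demand is inelastic.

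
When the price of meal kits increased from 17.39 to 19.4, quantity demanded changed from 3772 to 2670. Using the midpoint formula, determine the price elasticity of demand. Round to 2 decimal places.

%Δq = (2670 − 3772)/[(3772 + 2670)/2] = -1102/3221 ≈ -0.3421.
%Δp = (19.4 − 17.39)/[(17.39 + 19.4)/2] = 2.01/18.395 ≈ 0.1093.
Arc elasticity E = %Δq/%Δp ≈ -0.3421/0.1093 ≈ -3.13.
|E| > 1: demand is elastic over this range.

-3.13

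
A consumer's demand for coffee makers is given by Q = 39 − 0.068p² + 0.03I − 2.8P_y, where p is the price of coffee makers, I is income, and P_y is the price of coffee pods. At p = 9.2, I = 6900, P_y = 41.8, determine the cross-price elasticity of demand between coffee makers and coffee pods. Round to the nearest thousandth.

Q = 39 − 0.068(9.2)² + 0.03(6900) − 2.8(41.8) = 39 − 5.7555 + 207 − 117.04 = 123.2045.
∂Q/∂P_y = −2.8, so E_xy = -2.8·(41.8/123.2045) ≈ -0.950.
E_xy < 0: the goods are complements.

-0.950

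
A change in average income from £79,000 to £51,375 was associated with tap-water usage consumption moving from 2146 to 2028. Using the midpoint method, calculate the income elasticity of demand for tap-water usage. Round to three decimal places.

%ΔQ = (2028 − 2146)/[(2146+2028)/2] = -118/2087 ≈ -0.0565.
%ΔI = (51,375 − 79,000)/[(79,000+51,375)/2] = -27625/65187.5 ≈ -0.4238.
E_I = %ΔQ/%ΔI ≈ 0.133.
E_I ∈ (0,1): normal good (necessity).

0.133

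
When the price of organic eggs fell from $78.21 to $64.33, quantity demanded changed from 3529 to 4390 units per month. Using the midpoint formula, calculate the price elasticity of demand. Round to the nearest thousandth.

-1.117

%ΔQ = (4390 − 3529)/[(3529 + 4390)/2] = 861/3959.5 ≈ 0.2175.
%ΔP = (64.33 − 78.21)/[(78.21 + 64.33)/2] = -13.88/71.27 ≈ -0.1948.
Arc elasticity E = %ΔQ/%ΔP ≈ 0.2175/-0.1948 ≈ -1.117.
|E| > 1: demand is elastic over this range.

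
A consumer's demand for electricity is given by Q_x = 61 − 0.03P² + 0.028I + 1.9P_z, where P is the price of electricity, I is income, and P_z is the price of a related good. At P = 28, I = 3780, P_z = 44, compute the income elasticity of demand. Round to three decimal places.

First evaluate Q_x: 61 − 0.03(28)² + 0.028(3780) + 1.9(44) = 61 − 23.52 + 105.84 + 83.6 = 226.92.
∂Q_x/∂I = +0.028, so E_I = 0.028·(3780/226.92) ≈ 0.466.
E_I ∈ (0,1): normal good (necessity).

0.466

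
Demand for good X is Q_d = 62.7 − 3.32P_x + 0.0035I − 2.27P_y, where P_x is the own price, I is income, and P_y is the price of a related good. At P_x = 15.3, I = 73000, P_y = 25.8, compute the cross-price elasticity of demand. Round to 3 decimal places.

Substituting, Q_d = 62.7 − 3.32(15.3) + 0.0035(73000) − 2.27(25.8) = 62.7 − 50.796 + 255.5 − 58.566 = 208.838.
∂Q_d/∂P_y = −2.27, so E_xy = -2.27·(25.8/208.838) ≈ -0.280.
E_xy < 0: the goods are complements.

-0.280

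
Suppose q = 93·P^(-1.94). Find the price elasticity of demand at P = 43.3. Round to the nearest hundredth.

-1.94

For a Cobb–Douglas (constant-elasticity) form q = A·P^α·…, the elasticity with respect to P equals the exponent α at every point.
Here the exponent on P is -1.94, so the price elasticity of demand is -1.94.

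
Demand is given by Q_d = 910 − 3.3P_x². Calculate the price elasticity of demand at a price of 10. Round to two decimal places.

At P_x = 10, Q_d = 580.
dQ_d/dP_x = −2·3.3·P_x = −66.
Point elasticity E = (dQ_d/dP_x)·(P_x/Q_d) = -66 × 10/580 ≈ -1.14.
|E| > 1, so demand is elastic at this price.

-1.14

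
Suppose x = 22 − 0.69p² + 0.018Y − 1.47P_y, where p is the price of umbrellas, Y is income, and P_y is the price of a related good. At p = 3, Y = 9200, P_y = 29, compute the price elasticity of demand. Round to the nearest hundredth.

x = 22 − 0.69(3)² + 0.018(9200) − 1.47(29) = 22 − 6.21 + 165.6 − 42.63 = 138.76.
∂x/∂p = −2·0.69·p = -4.14, so E_p = -4.14·(3/138.76) ≈ -0.09.
|E_p| < 1: demand is inelastic.

-0.09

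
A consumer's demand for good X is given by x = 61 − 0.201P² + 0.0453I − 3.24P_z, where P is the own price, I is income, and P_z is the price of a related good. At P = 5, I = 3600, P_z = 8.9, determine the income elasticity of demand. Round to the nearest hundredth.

0.86

First evaluate x: 61 − 0.201(5)² + 0.0453(3600) − 3.24(8.9) = 61 − 5.025 + 163.08 − 28.836 = 190.219.
∂x/∂I = +0.0453, so E_I = 0.0453·(3600/190.219) ≈ 0.86.
E_I ∈ (0,1): normal good (necessity).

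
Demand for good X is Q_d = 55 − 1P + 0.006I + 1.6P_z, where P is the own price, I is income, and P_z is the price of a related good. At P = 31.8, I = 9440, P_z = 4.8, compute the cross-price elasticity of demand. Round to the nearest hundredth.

Evaluating quantity at (P, I, P_z) gives Q_d = 55 − 1(31.8) + 0.006(9440) + 1.6(4.8) = 55 − 31.8 + 56.64 + 7.68 = 87.52.
∂Q_d/∂P_z = +1.6, so E_xy = 1.6·(4.8/87.52) ≈ 0.09.
E_xy > 0: the goods are substitutes.

0.09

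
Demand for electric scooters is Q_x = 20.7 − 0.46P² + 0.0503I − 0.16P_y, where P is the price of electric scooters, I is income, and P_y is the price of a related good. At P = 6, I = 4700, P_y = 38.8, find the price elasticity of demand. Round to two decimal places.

Q_x = 20.7 − 0.46(6)² + 0.0503(4700) − 0.16(38.8) = 20.7 − 16.56 + 236.41 − 6.208 = 234.342.
∂Q_x/∂P = −2·0.46·P = -5.52, so E_p = -5.52·(6/234.342) ≈ -0.14.
|E_p| < 1: demand is inelastic.

-0.14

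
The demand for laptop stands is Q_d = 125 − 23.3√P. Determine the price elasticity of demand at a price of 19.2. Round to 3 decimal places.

At P = 19.2, Q_d = 22.9045.
dQ_d/dP = −23.3/(2√P) = −23.3/(2·4.3818).
Point elasticity E = (dQ_d/dP)·(P/Q_d) = -2.6587 × 19.2/22.9045 ≈ -2.229.
|E| > 1, so demand is elastic at this price.

-2.229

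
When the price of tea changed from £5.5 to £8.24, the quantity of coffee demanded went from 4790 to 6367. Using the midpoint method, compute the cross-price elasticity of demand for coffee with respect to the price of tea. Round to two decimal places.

0.71

%ΔQ_x = (6367 − 4790)/[(4790+6367)/2] = 1577/5578.5 ≈ 0.2827.
%ΔP_y = (8.24 − 5.5)/[(5.5+8.24)/2] ≈ 0.3988.
E_xy = 0.2827/0.3988 ≈ 0.71.
E_xy > 0, so coffee and tea are substitutes.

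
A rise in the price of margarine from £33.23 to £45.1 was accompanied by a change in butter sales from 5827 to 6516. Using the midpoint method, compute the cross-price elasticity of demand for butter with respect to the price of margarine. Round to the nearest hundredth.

0.37

%ΔQ_x = (6516 − 5827)/[(5827+6516)/2] = 689/6171.5 ≈ 0.1116.
%ΔP_y = (45.1 − 33.23)/[(33.23+45.1)/2] ≈ 0.3031.
E_xy = 0.1116/0.3031 ≈ 0.37.
E_xy > 0, so butter and margarine are substitutes.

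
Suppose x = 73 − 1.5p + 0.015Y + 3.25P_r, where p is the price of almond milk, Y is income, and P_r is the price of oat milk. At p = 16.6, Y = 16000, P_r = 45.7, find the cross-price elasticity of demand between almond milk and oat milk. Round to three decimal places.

0.340

Evaluating quantity at (p, Y, P_r) gives x = 73 − 1.5(16.6) + 0.015(16000) + 3.25(45.7) = 73 − 24.9 + 240 + 148.525 = 436.625.
∂x/∂P_r = +3.25, so E_xy = 3.25·(45.7/436.625) ≈ 0.340.
E_xy > 0: the goods are substitutes.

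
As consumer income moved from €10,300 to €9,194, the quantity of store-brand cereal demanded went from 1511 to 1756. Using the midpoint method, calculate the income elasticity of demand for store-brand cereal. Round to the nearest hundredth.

%ΔQ = (1756 − 1511)/[(1511+1756)/2] = 245/1633.5 ≈ 0.1500.
%ΔI = (9,194 − 10,300)/[(10,300+9,194)/2] = -1106/9747 ≈ -0.1135.
E_I = %ΔQ/%ΔI ≈ -1.32.
E_I < 0: inferior good.

-1.32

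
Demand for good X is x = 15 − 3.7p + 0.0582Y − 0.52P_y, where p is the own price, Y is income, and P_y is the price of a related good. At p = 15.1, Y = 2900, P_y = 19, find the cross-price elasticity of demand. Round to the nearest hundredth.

x = 15 − 3.7(15.1) + 0.0582(2900) − 0.52(19) = 15 − 55.87 + 168.78 − 9.88 = 118.03.
∂x/∂P_y = −0.52, so E_xy = -0.52·(19/118.03) ≈ -0.08.
E_xy < 0: the goods are complements.

-0.08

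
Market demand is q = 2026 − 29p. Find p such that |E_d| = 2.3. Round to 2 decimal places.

48.69

Set −bp/(a − bp) = −2.3 ⇒ bp = 2.3(a − bp) ⇒ bp(1+2.3) = 2.3·a.
p = 2.3·2026/(29·3.3) ≈ 48.69.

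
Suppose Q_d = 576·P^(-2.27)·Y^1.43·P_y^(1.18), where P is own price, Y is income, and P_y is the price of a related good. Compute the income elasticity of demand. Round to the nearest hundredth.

For a Cobb–Douglas (constant-elasticity) form Q_d = A·Y^α·…, the elasticity with respect to Y equals the exponent α at every point.
Here the exponent on Y is 1.43, so the income elasticity of demand is 1.43.

1.43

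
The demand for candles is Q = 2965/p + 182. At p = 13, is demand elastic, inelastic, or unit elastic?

inelastic

At p = 13, Q = 410.0769.
dQ/dp = −2965/p² = −17.5444.
Point elasticity E = (dQ/dp)·(p/Q) = -17.5444 × 13/410.0769 ≈ -0.556.
|E| ≈ 0.556 < 1, so demand is inelastic.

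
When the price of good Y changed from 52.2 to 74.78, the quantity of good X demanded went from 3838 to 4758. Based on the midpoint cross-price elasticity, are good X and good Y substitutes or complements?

%ΔQ_x = (4758 − 3838)/[(3838+4758)/2] = 920/4298 ≈ 0.2141.
%ΔP_y = (74.78 − 52.2)/[(52.2+74.78)/2] ≈ 0.3556.
E_xy = 0.2141/0.3556 ≈ 0.602.
E_xy > 0, so the goods are substitutes.

substitutes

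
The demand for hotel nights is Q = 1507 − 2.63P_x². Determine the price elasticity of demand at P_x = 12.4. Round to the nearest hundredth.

At P_x = 12.4, Q = 1102.6112.
dQ/dP_x = −2·2.63·P_x = −65.224.
Point elasticity E = (dQ/dP_x)·(P_x/Q) = -65.224 × 12.4/1102.6112 ≈ -0.73.
|E| < 1, so demand is inelastic at this price.

-0.73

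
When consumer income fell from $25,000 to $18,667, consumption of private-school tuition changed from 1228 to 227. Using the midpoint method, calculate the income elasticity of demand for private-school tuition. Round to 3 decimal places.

4.744

%ΔQ = (227 − 1228)/[(1228+227)/2] = -1001/727.5 ≈ -1.3759.
%ΔI = (18,667 − 25,000)/[(25,000+18,667)/2] = -6333/21833.5 ≈ -0.2901.
E_I = %ΔQ/%ΔI ≈ 4.744.
E_I > 1: normal good (luxury).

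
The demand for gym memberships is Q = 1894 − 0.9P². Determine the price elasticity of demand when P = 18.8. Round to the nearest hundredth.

-0.40

At P = 18.8, Q = 1575.904.
dQ/dP = −2·0.9·P = −33.84.
Point elasticity E = (dQ/dP)·(P/Q) = -33.84 × 18.8/1575.904 ≈ -0.40.
|E| < 1, so demand is inelastic at this price.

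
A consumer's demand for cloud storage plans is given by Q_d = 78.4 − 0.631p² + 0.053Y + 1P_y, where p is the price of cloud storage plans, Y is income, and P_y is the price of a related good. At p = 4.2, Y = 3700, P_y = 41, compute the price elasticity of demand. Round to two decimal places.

-0.07

Q_d = 78.4 − 0.631(4.2)² + 0.053(3700) + 1(41) = 78.4 − 11.1308 + 196.1 + 41 = 304.3692.
∂Q_d/∂p = −2·0.631·p = -5.3004, so E_p = -5.3004·(4.2/304.3692) ≈ -0.07.
|E_p| < 1: demand is inelastic.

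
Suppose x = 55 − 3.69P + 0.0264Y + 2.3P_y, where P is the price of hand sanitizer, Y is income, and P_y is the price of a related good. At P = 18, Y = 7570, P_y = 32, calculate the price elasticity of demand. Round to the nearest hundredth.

Substituting, x = 55 − 3.69(18) + 0.0264(7570) + 2.3(32) = 55 − 66.42 + 199.848 + 73.6 = 262.028.
∂x/∂P = −3.69, so E_p = (−3.69)·(18/262.028) ≈ -0.25.
|E_p| < 1: demand is inelastic.

-0.25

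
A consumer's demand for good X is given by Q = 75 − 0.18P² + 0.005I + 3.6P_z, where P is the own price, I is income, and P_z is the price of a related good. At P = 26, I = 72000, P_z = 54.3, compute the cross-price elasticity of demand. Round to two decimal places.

Substituting, Q = 75 − 0.18(26)² + 0.005(72000) + 3.6(54.3) = 75 − 121.68 + 360 + 195.48 = 508.8.
∂Q/∂P_z = +3.6, so E_xy = 3.6·(54.3/508.8) ≈ 0.38.
E_xy > 0: the goods are substitutes.

0.38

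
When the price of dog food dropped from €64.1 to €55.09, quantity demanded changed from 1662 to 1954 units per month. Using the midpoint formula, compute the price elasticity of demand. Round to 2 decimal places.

-1.07

%Δq = (1954 − 1662)/[(1662 + 1954)/2] = 292/1808 ≈ 0.1615.
%ΔP = (55.09 − 64.1)/[(64.1 + 55.09)/2] = -9.01/59.595 ≈ -0.1512.
Arc elasticity E = %Δq/%ΔP ≈ 0.1615/-0.1512 ≈ -1.07.
|E| > 1: demand is elastic over this range.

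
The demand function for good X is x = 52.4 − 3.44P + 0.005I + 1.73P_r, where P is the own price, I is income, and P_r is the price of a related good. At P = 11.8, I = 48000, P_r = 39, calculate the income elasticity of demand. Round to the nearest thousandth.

0.752

Substituting, x = 52.4 − 3.44(11.8) + 0.005(48000) + 1.73(39) = 52.4 − 40.592 + 240 + 67.47 = 319.278.
∂x/∂I = +0.005, so E_I = 0.005·(48000/319.278) ≈ 0.752.
E_I ∈ (0,1): normal good (necessity).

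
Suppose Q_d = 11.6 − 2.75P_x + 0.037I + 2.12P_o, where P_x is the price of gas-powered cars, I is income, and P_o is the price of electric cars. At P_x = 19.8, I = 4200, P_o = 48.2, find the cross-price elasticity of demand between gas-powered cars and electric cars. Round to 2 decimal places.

Q_d = 11.6 − 2.75(19.8) + 0.037(4200) + 2.12(48.2) = 11.6 − 54.45 + 155.4 + 102.184 = 214.734.
∂Q_d/∂P_o = +2.12, so E_xy = 2.12·(48.2/214.734) ≈ 0.48.
E_xy > 0: the goods are substitutes.

0.48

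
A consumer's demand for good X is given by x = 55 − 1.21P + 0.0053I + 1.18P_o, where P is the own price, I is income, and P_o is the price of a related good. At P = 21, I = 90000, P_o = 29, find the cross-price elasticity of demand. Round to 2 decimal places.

Evaluating quantity at (P, I, P_o) gives x = 55 − 1.21(21) + 0.0053(90000) + 1.18(29) = 55 − 25.41 + 477 + 34.22 = 540.81.
∂x/∂P_o = +1.18, so E_xy = 1.18·(29/540.81) ≈ 0.06.
E_xy > 0: the goods are substitutes.

0.06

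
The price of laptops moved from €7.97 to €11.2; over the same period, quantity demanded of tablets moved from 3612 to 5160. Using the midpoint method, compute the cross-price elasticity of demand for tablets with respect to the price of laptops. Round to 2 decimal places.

1.05

%ΔQ_x = (5160 − 3612)/[(3612+5160)/2] = 1548/4386 ≈ 0.3529.
%ΔP_y = (11.2 − 7.97)/[(7.97+11.2)/2] ≈ 0.3370.
E_xy = 0.3529/0.3370 ≈ 1.05.
E_xy > 0, so tablets and laptops are substitutes.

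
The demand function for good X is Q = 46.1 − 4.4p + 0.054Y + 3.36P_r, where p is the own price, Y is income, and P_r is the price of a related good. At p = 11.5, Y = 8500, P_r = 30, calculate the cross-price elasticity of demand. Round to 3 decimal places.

First evaluate Q: 46.1 − 4.4(11.5) + 0.054(8500) + 3.36(30) = 46.1 − 50.6 + 459 + 100.8 = 555.3.
∂Q/∂P_r = +3.36, so E_xy = 3.36·(30/555.3) ≈ 0.182.
E_xy > 0: the goods are substitutes.

0.182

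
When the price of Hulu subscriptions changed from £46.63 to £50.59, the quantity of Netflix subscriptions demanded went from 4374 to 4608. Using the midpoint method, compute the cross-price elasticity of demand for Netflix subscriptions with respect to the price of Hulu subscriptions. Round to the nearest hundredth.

0.64

%ΔQ_x = (4608 − 4374)/[(4374+4608)/2] = 234/4491 ≈ 0.0521.
%ΔP_y = (50.59 − 46.63)/[(46.63+50.59)/2] ≈ 0.0815.
E_xy = 0.0521/0.0815 ≈ 0.64.
E_xy > 0, so Netflix subscriptions and Hulu subscriptions are substitutes.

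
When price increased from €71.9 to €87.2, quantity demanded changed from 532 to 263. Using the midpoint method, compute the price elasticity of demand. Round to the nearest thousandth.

-3.519

%ΔQ = (263 − 532)/[(532 + 263)/2] = -269/397.5 ≈ -0.6767.
%Δp = (87.2 − 71.9)/[(71.9 + 87.2)/2] = 15.3/79.55 ≈ 0.1923.
Arc elasticity E = %ΔQ/%Δp ≈ -0.6767/0.1923 ≈ -3.519.
|E| > 1: demand is elastic over this range.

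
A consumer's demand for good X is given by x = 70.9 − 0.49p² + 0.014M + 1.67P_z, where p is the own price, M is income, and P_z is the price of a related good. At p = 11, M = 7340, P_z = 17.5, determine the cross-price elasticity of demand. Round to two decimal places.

First evaluate x: 70.9 − 0.49(11)² + 0.014(7340) + 1.67(17.5) = 70.9 − 59.29 + 102.76 + 29.225 = 143.595.
∂x/∂P_z = +1.67, so E_xy = 1.67·(17.5/143.595) ≈ 0.20.
E_xy > 0: the goods are substitutes.

0.20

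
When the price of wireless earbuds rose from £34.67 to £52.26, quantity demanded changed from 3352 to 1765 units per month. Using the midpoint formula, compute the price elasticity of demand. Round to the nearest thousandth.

-1.533

%Δq = (1765 − 3352)/[(3352 + 1765)/2] = -1587/2558.5 ≈ -0.6203.
%ΔP = (52.26 − 34.67)/[(34.67 + 52.26)/2] = 17.59/43.465 ≈ 0.4047.
Arc elasticity E = %Δq/%ΔP ≈ -0.6203/0.4047 ≈ -1.533.
|E| > 1: demand is elastic over this range.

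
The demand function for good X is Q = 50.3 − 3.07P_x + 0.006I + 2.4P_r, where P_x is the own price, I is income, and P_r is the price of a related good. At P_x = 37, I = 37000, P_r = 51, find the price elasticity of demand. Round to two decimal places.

-0.40

Q = 50.3 − 3.07(37) + 0.006(37000) + 2.4(51) = 50.3 − 113.59 + 222 + 122.4 = 281.11.
∂Q/∂P_x = −3.07, so E_p = (−3.07)·(37/281.11) ≈ -0.40.
|E_p| < 1: demand is inelastic.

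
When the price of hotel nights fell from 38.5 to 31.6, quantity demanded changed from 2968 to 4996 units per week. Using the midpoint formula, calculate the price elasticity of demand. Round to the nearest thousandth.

-2.587

%Δq = (4996 − 2968)/[(2968 + 4996)/2] = 2028/3982 ≈ 0.5093.
%Δp = (31.6 − 38.5)/[(38.5 + 31.6)/2] = -6.9/35.05 ≈ -0.1969.
Arc elasticity E = %Δq/%Δp ≈ 0.5093/-0.1969 ≈ -2.587.
|E| > 1: demand is elastic over this range.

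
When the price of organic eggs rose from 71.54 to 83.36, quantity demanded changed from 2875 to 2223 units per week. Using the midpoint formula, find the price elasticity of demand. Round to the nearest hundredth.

-1.68

%Δq = (2223 − 2875)/[(2875 + 2223)/2] = -652/2549 ≈ -0.2558.
%ΔP = (83.36 − 71.54)/[(71.54 + 83.36)/2] = 11.82/77.45 ≈ 0.1526.
Arc elasticity E = %Δq/%ΔP ≈ -0.2558/0.1526 ≈ -1.68.
|E| > 1: demand is elastic over this range.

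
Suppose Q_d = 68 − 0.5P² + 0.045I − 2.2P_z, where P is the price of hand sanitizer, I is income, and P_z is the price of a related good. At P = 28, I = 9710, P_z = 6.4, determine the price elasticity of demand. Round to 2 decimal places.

-7.93

Q_d = 68 − 0.5(28)² + 0.045(9710) − 2.2(6.4) = 68 − 392 + 436.95 − 14.08 = 98.87.
∂Q_d/∂P = −2·0.5·P = -28, so E_p = -28·(28/98.87) ≈ -7.93.
|E_p| > 1: demand is elastic.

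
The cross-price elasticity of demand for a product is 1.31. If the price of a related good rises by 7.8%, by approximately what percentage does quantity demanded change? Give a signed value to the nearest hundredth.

10.22

%ΔQ ≈ E × %ΔP_y = (1.31) × (7.8%) ≈ 10.22%.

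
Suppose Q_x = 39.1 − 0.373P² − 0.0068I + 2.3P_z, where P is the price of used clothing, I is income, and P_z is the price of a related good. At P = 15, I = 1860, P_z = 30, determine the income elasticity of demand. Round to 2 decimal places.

-1.10

Substituting, Q_x = 39.1 − 0.373(15)² − 0.0068(1860) + 2.3(30) = 39.1 − 83.925 − 12.648 + 69 = 11.527.
∂Q_x/∂I = −0.0068, so E_I = -0.0068·(1860/11.527) ≈ -1.10.
E_I < 0: inferior good.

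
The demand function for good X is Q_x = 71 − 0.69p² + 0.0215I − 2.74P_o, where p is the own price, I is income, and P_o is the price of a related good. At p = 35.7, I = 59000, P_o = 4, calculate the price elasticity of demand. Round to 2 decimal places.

-3.92

Evaluating quantity at (p, I, P_o) gives Q_x = 71 − 0.69(35.7)² + 0.0215(59000) − 2.74(4) = 71 − 879.3981 + 1268.5 − 10.96 = 449.1419.
∂Q_x/∂p = −2·0.69·p = -49.266, so E_p = -49.266·(35.7/449.1419) ≈ -3.92.
|E_p| > 1: demand is elastic.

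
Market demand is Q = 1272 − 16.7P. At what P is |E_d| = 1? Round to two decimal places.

38.08

For linear demand Q = a − bP, E = −bP/(a − bP). |E| = 1 ⇒ bP = a − bP ⇒ P = a/(2b).
P = 1272/(2·16.7) ≈ 38.08.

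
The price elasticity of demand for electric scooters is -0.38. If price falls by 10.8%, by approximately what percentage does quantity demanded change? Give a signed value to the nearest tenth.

%ΔQ ≈ E × %ΔP = (-0.38) × (-10.8%) ≈ 4.1%.

4.1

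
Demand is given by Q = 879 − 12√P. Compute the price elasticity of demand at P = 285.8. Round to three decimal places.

At P = 285.8, Q = 676.1326.
dQ/dP = −12/(2√P) = −12/(2·16.9056).
Point elasticity E = (dQ/dP)·(P/Q) = -0.3549 × 285.8/676.1326 ≈ -0.150.
|E| < 1, so demand is inelastic at this price.

-0.150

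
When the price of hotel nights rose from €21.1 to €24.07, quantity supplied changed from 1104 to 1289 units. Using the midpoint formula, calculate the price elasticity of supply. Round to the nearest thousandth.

%ΔQ = (1289 − 1104)/[(1104 + 1289)/2] = 185/1196.5 ≈ 0.1546.
%ΔP = (24.07 − 21.1)/[(21.1 + 24.07)/2] = 2.97/22.585 ≈ 0.1315.
Arc elasticity E = %ΔQ/%ΔP ≈ 0.1546/0.1315 ≈ 1.176.
|E| > 1: supply is elastic over this range.

1.176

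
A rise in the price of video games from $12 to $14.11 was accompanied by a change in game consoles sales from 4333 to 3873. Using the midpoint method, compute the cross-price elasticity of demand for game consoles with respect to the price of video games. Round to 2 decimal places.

-0.69

%ΔQ_x = (3873 − 4333)/[(4333+3873)/2] = -460/4103 ≈ -0.1121.
%ΔP_y = (14.11 − 12)/[(12+14.11)/2] ≈ 0.1616.
E_xy = -0.1121/0.1616 ≈ -0.69.
E_xy < 0, so game consoles and video games are complements.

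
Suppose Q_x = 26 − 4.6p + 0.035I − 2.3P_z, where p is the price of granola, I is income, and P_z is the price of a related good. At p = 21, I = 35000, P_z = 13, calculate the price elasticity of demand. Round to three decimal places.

-0.086

At the given point, Q_x = 26 − 4.6(21) + 0.035(35000) − 2.3(13) = 26 − 96.6 + 1225 − 29.9 = 1124.5.
∂Q_x/∂p = −4.6, so E_p = (−4.6)·(21/1124.5) ≈ -0.086.
|E_p| < 1: demand is inelastic.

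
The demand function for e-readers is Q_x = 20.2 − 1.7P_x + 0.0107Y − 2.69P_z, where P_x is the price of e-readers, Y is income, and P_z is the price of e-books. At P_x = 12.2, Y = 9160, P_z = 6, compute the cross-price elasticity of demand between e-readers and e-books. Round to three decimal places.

-0.198

Q_x = 20.2 − 1.7(12.2) + 0.0107(9160) − 2.69(6) = 20.2 − 20.74 + 98.012 − 16.14 = 81.332.
∂Q_x/∂P_z = −2.69, so E_xy = -2.69·(6/81.332) ≈ -0.198.
E_xy < 0: the goods are complements.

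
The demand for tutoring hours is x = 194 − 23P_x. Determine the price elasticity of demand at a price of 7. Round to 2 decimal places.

-4.88

At P_x = 7, x = 33.
dx/dP_x = −23.
Point elasticity E = (dx/dP_x)·(P_x/x) = -23 × 7/33 ≈ -4.88.
|E| > 1, so demand is elastic at this price.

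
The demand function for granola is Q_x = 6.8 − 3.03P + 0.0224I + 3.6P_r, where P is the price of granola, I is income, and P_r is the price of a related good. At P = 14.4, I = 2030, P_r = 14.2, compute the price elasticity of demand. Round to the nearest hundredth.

-0.73

Substituting, Q_x = 6.8 − 3.03(14.4) + 0.0224(2030) + 3.6(14.2) = 6.8 − 43.632 + 45.472 + 51.12 = 59.76.
∂Q_x/∂P = −3.03, so E_p = (−3.03)·(14.4/59.76) ≈ -0.73.
|E_p| < 1: demand is inelastic.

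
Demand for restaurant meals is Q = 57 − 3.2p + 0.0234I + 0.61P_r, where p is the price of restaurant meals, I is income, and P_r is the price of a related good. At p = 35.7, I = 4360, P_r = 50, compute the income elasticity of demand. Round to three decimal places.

Substituting, Q = 57 − 3.2(35.7) + 0.0234(4360) + 0.61(50) = 57 − 114.24 + 102.024 + 30.5 = 75.284.
∂Q/∂I = +0.0234, so E_I = 0.0234·(4360/75.284) ≈ 1.355.
E_I > 1: normal good (luxury).

1.355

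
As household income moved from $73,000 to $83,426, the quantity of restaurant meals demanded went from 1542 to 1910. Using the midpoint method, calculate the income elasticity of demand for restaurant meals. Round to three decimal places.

1.599

%ΔQ = (1910 − 1542)/[(1542+1910)/2] = 368/1726 ≈ 0.2132.
%ΔI = (83,426 − 73,000)/[(73,000+83,426)/2] = 10426/78213 ≈ 0.1333.
E_I = %ΔQ/%ΔI ≈ 1.599.
E_I > 1: normal good (luxury).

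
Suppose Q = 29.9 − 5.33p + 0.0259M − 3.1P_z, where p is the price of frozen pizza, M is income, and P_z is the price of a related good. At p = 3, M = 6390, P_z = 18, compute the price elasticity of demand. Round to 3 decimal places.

At the given point, Q = 29.9 − 5.33(3) + 0.0259(6390) − 3.1(18) = 29.9 − 15.99 + 165.501 − 55.8 = 123.611.
∂Q/∂p = −5.33, so E_p = (−5.33)·(3/123.611) ≈ -0.129.
|E_p| < 1: demand is inelastic.

-0.129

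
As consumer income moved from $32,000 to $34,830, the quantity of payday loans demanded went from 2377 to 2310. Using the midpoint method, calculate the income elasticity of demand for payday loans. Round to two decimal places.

-0.34

%ΔQ = (2310 − 2377)/[(2377+2310)/2] = -67/2343.5 ≈ -0.0286.
%ΔY = (34,830 − 32,000)/[(32,000+34,830)/2] = 2830/33415 ≈ 0.0847.
E_I = %ΔQ/%ΔY ≈ -0.34.
E_I < 0: inferior good.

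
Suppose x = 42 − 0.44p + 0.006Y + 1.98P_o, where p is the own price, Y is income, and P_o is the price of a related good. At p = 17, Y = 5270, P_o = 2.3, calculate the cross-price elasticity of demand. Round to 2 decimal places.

0.06

Evaluating quantity at (p, Y, P_o) gives x = 42 − 0.44(17) + 0.006(5270) + 1.98(2.3) = 42 − 7.48 + 31.62 + 4.554 = 70.694.
∂x/∂P_o = +1.98, so E_xy = 1.98·(2.3/70.694) ≈ 0.06.
E_xy > 0: the goods are substitutes.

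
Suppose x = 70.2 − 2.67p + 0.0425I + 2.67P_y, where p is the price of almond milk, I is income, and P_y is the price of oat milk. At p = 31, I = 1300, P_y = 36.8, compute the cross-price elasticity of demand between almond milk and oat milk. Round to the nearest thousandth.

First evaluate x: 70.2 − 2.67(31) + 0.0425(1300) + 2.67(36.8) = 70.2 − 82.77 + 55.25 + 98.256 = 140.936.
∂x/∂P_y = +2.67, so E_xy = 2.67·(36.8/140.936) ≈ 0.697.
E_xy > 0: the goods are substitutes.

0.697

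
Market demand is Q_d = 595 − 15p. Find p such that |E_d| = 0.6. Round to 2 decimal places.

14.88

Set −bp/(a − bp) = −0.6 ⇒ bp = 0.6(a − bp) ⇒ bp(1+0.6) = 0.6·a.
p = 0.6·595/(15·1.6) ≈ 14.88.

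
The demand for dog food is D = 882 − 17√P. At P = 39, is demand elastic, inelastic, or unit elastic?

inelastic

At P = 39, D = 775.835.
dD/dP = −17/(2√P) = −17/(2·6.245).
Point elasticity E = (dD/dP)·(P/D) = -1.3611 × 39/775.835 ≈ -0.068.
|E| ≈ 0.068 < 1, so demand is inelastic.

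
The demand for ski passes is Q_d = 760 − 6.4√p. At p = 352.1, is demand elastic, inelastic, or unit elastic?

inelastic

At p = 352.1, Q_d = 639.9083.
dQ_d/dp = −6.4/(2√p) = −6.4/(2·18.7643).
Point elasticity E = (dQ_d/dp)·(p/Q_d) = -0.1705 × 352.1/639.9083 ≈ -0.094.
|E| ≈ 0.094 < 1, so demand is inelastic.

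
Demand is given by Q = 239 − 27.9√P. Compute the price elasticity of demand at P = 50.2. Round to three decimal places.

At P = 50.2, Q = 41.323.
dQ/dP = −27.9/(2√P) = −27.9/(2·7.0852).
Point elasticity E = (dQ/dP)·(P/Q) = -1.9689 × 50.2/41.323 ≈ -2.392.
|E| > 1, so demand is elastic at this price.

-2.392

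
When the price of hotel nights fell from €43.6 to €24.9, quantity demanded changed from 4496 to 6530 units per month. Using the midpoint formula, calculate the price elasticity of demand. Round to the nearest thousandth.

-0.676

%ΔQ = (6530 − 4496)/[(4496 + 6530)/2] = 2034/5513 ≈ 0.3689.
%Δp = (24.9 − 43.6)/[(43.6 + 24.9)/2] = -18.7/34.25 ≈ -0.5460.
Arc elasticity E = %ΔQ/%Δp ≈ 0.3689/-0.5460 ≈ -0.676.
|E| < 1: demand is inelastic over this range.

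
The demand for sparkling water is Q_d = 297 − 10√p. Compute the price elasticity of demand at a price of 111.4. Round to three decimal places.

-0.276

At p = 111.4, Q_d = 191.4538.
dQ_d/dp = −10/(2√p) = −10/(2·10.5546).
Point elasticity E = (dQ_d/dp)·(p/Q_d) = -0.4737 × 111.4/191.4538 ≈ -0.276.
|E| < 1, so demand is inelastic at this price.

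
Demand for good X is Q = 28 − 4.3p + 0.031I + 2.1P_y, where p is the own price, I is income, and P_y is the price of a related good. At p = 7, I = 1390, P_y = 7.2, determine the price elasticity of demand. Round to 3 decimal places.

-0.536

At the given point, Q = 28 − 4.3(7) + 0.031(1390) + 2.1(7.2) = 28 − 30.1 + 43.09 + 15.12 = 56.11.
∂Q/∂p = −4.3, so E_p = (−4.3)·(7/56.11) ≈ -0.536.
|E_p| < 1: demand is inelastic.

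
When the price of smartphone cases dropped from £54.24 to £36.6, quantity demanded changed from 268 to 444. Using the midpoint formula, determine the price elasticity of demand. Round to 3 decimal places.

%Δq = (444 − 268)/[(268 + 444)/2] = 176/356 ≈ 0.4944.
%ΔP = (36.6 − 54.24)/[(54.24 + 36.6)/2] = -17.64/45.42 ≈ -0.3884.
Arc elasticity E = %Δq/%ΔP ≈ 0.4944/-0.3884 ≈ -1.273.
|E| > 1: demand is elastic over this range.

-1.273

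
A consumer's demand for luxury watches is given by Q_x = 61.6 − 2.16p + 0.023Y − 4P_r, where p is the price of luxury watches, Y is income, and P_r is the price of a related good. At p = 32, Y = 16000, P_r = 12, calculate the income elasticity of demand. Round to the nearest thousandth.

At the given point, Q_x = 61.6 − 2.16(32) + 0.023(16000) − 4(12) = 61.6 − 69.12 + 368 − 48 = 312.48.
∂Q_x/∂Y = +0.023, so E_I = 0.023·(16000/312.48) ≈ 1.178.
E_I > 1: normal good (luxury).

1.178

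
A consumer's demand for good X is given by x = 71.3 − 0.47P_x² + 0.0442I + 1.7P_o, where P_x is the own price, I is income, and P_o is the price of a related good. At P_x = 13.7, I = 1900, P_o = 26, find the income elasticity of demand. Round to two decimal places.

0.75

Evaluating quantity at (P_x, I, P_o) gives x = 71.3 − 0.47(13.7)² + 0.0442(1900) + 1.7(26) = 71.3 − 88.2143 + 83.98 + 44.2 = 111.2657.
∂x/∂I = +0.0442, so E_I = 0.0442·(1900/111.2657) ≈ 0.75.
E_I ∈ (0,1): normal good (necessity).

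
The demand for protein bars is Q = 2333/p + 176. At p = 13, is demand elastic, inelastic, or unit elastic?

At p = 13, Q = 355.4615.
dQ/dp = −2333/p² = −13.8047.
Point elasticity E = (dQ/dp)·(p/Q) = -13.8047 × 13/355.4615 ≈ -0.505.
|E| ≈ 0.505 < 1, so demand is inelastic.

inelastic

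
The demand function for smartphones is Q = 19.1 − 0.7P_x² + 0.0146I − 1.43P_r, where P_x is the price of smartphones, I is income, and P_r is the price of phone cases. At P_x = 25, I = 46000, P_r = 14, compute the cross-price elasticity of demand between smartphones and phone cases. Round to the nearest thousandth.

First evaluate Q: 19.1 − 0.7(25)² + 0.0146(46000) − 1.43(14) = 19.1 − 437.5 + 671.6 − 20.02 = 233.18.
∂Q/∂P_r = −1.43, so E_xy = -1.43·(14/233.18) ≈ -0.086.
E_xy < 0: the goods are complements.

-0.086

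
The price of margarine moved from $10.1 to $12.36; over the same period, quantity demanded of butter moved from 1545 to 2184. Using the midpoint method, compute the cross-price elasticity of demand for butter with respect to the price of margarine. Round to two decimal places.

%ΔQ_x = (2184 − 1545)/[(1545+2184)/2] = 639/1864.5 ≈ 0.3427.
%ΔP_y = (12.36 − 10.1)/[(10.1+12.36)/2] ≈ 0.2012.
E_xy = 0.3427/0.2012 ≈ 1.70.
E_xy > 0, so butter and margarine are substitutes.

1.70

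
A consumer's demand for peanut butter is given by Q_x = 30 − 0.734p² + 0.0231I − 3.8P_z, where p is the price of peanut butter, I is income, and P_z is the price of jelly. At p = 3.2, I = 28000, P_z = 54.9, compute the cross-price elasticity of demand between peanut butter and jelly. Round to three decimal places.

At the given point, Q_x = 30 − 0.734(3.2)² + 0.0231(28000) − 3.8(54.9) = 30 − 7.5162 + 646.8 − 208.62 = 460.6638.
∂Q_x/∂P_z = −3.8, so E_xy = -3.8·(54.9/460.6638) ≈ -0.453.
E_xy < 0: the goods are complements.

-0.453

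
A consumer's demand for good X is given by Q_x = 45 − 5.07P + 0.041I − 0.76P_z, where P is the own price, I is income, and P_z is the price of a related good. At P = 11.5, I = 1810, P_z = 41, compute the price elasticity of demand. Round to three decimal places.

-1.960

Evaluating quantity at (P, I, P_z) gives Q_x = 45 − 5.07(11.5) + 0.041(1810) − 0.76(41) = 45 − 58.305 + 74.21 − 31.16 = 29.745.
∂Q_x/∂P = −5.07, so E_p = (−5.07)·(11.5/29.745) ≈ -1.960.
|E_p| > 1: demand is elastic.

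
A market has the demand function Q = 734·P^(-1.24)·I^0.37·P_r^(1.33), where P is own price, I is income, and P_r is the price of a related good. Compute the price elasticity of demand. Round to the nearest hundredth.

For a Cobb–Douglas (constant-elasticity) form Q = A·P^α·…, the elasticity with respect to P equals the exponent α at every point.
Here the exponent on P is -1.24, so the price elasticity of demand is -1.24.

-1.24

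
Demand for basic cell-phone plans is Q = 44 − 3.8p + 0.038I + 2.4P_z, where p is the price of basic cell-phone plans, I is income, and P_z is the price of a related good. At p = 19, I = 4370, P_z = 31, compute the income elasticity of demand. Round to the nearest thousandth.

0.782

Q = 44 − 3.8(19) + 0.038(4370) + 2.4(31) = 44 − 72.2 + 166.06 + 74.4 = 212.26.
∂Q/∂I = +0.038, so E_I = 0.038·(4370/212.26) ≈ 0.782.
E_I ∈ (0,1): normal good (necessity).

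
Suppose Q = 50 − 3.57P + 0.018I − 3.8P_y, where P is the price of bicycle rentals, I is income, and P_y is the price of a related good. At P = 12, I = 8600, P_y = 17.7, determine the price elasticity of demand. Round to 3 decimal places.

At the given point, Q = 50 − 3.57(12) + 0.018(8600) − 3.8(17.7) = 50 − 42.84 + 154.8 − 67.26 = 94.7.
∂Q/∂P = −3.57, so E_p = (−3.57)·(12/94.7) ≈ -0.452.
|E_p| < 1: demand is inelastic.

-0.452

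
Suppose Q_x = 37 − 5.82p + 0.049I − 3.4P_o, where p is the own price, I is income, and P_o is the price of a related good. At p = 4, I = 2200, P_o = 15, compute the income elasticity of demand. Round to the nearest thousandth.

Evaluating quantity at (p, I, P_o) gives Q_x = 37 − 5.82(4) + 0.049(2200) − 3.4(15) = 37 − 23.28 + 107.8 − 51 = 70.52.
∂Q_x/∂I = +0.049, so E_I = 0.049·(2200/70.52) ≈ 1.529.
E_I > 1: normal good (luxury).

1.529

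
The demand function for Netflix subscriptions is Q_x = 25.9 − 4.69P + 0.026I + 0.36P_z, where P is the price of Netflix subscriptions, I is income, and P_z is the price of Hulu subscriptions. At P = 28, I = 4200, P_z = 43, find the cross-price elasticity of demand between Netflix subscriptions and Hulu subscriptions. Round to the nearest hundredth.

At the given point, Q_x = 25.9 − 4.69(28) + 0.026(4200) + 0.36(43) = 25.9 − 131.32 + 109.2 + 15.48 = 19.26.
∂Q_x/∂P_z = +0.36, so E_xy = 0.36·(43/19.26) ≈ 0.80.
E_xy > 0: the goods are substitutes.

0.80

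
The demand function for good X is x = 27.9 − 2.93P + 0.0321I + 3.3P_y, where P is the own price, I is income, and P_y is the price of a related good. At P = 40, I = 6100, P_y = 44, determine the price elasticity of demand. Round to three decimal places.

-0.466

First evaluate x: 27.9 − 2.93(40) + 0.0321(6100) + 3.3(44) = 27.9 − 117.2 + 195.81 + 145.2 = 251.71.
∂x/∂P = −2.93, so E_p = (−2.93)·(40/251.71) ≈ -0.466.
|E_p| < 1: demand is inelastic.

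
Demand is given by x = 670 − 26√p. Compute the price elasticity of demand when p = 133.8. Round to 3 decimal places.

-0.407

At p = 133.8, x = 369.2529.
dx/dp = −26/(2√p) = −26/(2·11.5672).
Point elasticity E = (dx/dp)·(p/x) = -1.1239 × 133.8/369.2529 ≈ -0.407.
|E| < 1, so demand is inelastic at this price.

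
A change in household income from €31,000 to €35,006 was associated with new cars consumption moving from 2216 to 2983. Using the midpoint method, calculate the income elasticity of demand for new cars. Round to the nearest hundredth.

2.43

%ΔQ = (2983 − 2216)/[(2216+2983)/2] = 767/2599.5 ≈ 0.2951.
%ΔM = (35,006 − 31,000)/[(31,000+35,006)/2] = 4006/33003 ≈ 0.1214.
E_I = %ΔQ/%ΔM ≈ 2.43.
E_I > 1: normal good (luxury).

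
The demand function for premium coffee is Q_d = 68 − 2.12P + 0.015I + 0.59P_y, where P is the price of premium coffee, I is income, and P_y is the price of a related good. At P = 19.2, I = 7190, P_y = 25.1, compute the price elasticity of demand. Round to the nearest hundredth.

First evaluate Q_d: 68 − 2.12(19.2) + 0.015(7190) + 0.59(25.1) = 68 − 40.704 + 107.85 + 14.809 = 149.955.
∂Q_d/∂P = −2.12, so E_p = (−2.12)·(19.2/149.955) ≈ -0.27.
|E_p| < 1: demand is inelastic.

-0.27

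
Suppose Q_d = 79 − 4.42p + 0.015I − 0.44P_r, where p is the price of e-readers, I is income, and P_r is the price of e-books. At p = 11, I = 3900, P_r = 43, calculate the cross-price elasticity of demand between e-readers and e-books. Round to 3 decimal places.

-0.270

First evaluate Q_d: 79 − 4.42(11) + 0.015(3900) − 0.44(43) = 79 − 48.62 + 58.5 − 18.92 = 69.96.
∂Q_d/∂P_r = −0.44, so E_xy = -0.44·(43/69.96) ≈ -0.270.
E_xy < 0: the goods are complements.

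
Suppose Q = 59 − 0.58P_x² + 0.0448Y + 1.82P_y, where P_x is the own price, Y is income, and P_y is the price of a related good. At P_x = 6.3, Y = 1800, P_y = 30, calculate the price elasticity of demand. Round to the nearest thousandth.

-0.269

At the given point, Q = 59 − 0.58(6.3)² + 0.0448(1800) + 1.82(30) = 59 − 23.0202 + 80.64 + 54.6 = 171.2198.
∂Q/∂P_x = −2·0.58·P_x = -7.308, so E_p = -7.308·(6.3/171.2198) ≈ -0.269.
|E_p| < 1: demand is inelastic.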